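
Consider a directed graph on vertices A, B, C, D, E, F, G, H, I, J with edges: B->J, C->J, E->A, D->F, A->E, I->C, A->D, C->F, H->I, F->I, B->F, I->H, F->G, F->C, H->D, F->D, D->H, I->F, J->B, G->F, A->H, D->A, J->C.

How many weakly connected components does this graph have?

1

From A: component {A, B, C, D, E, F, G, H, I, J}.
That's 1 component.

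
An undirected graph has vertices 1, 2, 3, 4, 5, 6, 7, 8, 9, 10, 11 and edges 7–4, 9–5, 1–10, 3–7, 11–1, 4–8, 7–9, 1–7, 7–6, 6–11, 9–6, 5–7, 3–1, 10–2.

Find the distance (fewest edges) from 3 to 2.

3

Distance 0: 3.
Distance 1: 1, 7.
Distance 2: 4, 5, 6, 9, 10, 11.
Distance 3: 2, 8 — contains 2.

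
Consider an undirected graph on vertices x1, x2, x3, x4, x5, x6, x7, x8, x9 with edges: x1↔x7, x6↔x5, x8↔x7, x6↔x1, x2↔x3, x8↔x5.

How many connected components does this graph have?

4

From x1: component {x1, x5, x6, x7, x8}.
From x2: component {x2, x3}.
From x4: component {x4}.
From x9: component {x9}.
That's 4 components.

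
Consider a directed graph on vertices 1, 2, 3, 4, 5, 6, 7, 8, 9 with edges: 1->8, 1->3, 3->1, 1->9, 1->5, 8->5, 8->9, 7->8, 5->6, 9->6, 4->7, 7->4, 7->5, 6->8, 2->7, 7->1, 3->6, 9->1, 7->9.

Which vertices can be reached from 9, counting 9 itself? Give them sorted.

Start at 9.
Its neighbours: 1, 6.
Then their neighbours: 3, 5, 8.
Nothing further is reachable.

1, 3, 5, 6, 8, 9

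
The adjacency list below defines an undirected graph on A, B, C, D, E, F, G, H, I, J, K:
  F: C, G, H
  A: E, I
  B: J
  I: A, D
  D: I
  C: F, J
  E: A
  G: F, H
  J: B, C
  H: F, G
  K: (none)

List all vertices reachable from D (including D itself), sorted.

Start at D.
Its neighbours: I.
Then their neighbours: A.
Then next layer: E.
Nothing further is reachable.

A, D, E, I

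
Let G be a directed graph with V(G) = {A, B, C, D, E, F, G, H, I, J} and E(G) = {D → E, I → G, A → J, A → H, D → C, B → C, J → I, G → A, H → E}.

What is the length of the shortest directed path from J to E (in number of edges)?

Distance 0: J.
Distance 1: I.
Distance 2: G.
Distance 3: A.
Distance 4: H.
Distance 5: E — contains E.

5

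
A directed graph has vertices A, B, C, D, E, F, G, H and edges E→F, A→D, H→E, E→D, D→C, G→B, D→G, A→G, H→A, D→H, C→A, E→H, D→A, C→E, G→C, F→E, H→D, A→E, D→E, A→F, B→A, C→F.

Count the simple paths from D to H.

16

D→A→E→H
D→A→F→E→H
D→A→G→C→E→H
D→A→G→C→F→E→H
D→C→A→E→H
D→C→A→F→E→H
D→C→E→H
D→C→F→E→H
... and 8 more.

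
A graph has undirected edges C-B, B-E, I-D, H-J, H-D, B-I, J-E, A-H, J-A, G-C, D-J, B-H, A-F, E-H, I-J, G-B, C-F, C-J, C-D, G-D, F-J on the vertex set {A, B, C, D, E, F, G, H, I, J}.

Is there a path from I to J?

Yes

Explore from I.
Distance 1: reach B, D, J.
Found J.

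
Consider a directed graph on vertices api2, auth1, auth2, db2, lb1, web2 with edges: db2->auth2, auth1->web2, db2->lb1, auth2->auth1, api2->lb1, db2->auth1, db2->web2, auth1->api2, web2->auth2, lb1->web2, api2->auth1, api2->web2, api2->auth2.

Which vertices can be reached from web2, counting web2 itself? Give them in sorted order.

Start at web2.
Its neighbours: auth2.
Then their neighbours: auth1.
Then next layer: api2.
Then next layer: lb1.
Nothing further is reachable.

api2, auth1, auth2, lb1, web2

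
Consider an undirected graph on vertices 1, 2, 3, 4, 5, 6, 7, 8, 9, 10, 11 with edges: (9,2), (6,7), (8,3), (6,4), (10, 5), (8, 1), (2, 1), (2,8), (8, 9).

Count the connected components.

From 1: component {1, 2, 3, 8, 9}.
From 4: component {4, 6, 7}.
From 5: component {5, 10}.
From 11: component {11}.
That's 4 components.

4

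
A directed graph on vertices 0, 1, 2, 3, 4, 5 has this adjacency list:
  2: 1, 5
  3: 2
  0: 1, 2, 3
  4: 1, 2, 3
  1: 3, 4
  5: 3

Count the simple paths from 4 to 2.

3

4→1→3→2
4→2
4→3→2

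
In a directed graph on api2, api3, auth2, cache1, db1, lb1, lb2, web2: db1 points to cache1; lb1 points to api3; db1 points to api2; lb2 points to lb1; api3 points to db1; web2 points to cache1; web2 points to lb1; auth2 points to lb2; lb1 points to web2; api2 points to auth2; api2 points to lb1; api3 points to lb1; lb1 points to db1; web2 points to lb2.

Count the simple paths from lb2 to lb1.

1

lb2→lb1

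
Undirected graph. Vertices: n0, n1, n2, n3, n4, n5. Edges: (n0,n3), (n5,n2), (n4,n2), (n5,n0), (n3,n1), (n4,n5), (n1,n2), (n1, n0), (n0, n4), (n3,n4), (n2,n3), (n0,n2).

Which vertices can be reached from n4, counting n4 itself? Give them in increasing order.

Start at n4.
Its neighbours: n0, n2, n3, n5.
Then their neighbours: n1.
Every vertex is now reached.

n0, n1, n2, n3, n4, n5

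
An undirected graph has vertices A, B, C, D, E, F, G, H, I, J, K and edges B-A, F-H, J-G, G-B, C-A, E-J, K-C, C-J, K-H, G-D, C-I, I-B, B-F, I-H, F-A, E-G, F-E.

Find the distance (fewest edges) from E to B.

2

Distance 0: E.
Distance 1: F, G, J.
Distance 2: A, B, C, D, H — contains B.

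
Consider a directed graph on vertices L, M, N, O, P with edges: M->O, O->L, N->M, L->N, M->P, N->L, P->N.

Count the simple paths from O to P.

1

O→L→N→M→P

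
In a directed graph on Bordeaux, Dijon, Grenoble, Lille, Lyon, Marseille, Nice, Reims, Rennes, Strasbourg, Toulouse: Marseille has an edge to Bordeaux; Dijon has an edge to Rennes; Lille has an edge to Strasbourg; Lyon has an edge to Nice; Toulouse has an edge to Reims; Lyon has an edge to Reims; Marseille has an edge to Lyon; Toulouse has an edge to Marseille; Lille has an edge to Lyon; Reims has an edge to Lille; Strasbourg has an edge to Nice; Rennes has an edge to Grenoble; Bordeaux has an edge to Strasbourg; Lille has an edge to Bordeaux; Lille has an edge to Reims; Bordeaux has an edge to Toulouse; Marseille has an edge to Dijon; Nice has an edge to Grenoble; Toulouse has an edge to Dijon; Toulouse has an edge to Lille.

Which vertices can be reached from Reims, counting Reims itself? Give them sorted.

Start at Reims.
Its neighbours: Lille.
Then their neighbours: Bordeaux, Lyon, Strasbourg.
Then next layer: Nice, Toulouse.
Then next layer: Dijon, Grenoble, Marseille.
Then next layer: Rennes.
Every vertex is now reached.

Bordeaux, Dijon, Grenoble, Lille, Lyon, Marseille, Nice, Reims, Rennes, Strasbourg, Toulouse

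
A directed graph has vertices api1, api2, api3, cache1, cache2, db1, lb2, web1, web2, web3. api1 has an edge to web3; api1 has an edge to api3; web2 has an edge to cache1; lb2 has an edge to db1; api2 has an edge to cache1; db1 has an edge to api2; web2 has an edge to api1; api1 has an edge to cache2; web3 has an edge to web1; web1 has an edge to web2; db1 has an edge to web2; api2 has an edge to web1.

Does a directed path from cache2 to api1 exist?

No

cache2 has no outgoing edges, so nothing is reachable from it.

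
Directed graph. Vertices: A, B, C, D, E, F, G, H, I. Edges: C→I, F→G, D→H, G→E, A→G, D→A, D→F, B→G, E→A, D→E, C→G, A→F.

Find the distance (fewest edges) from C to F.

4

Distance 0: C.
Distance 1: G, I.
Distance 2: E.
Distance 3: A.
Distance 4: F — contains F.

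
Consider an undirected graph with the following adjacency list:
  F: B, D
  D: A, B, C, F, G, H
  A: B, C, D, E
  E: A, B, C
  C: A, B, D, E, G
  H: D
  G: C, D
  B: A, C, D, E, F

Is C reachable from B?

Yes

Explore from B.
Distance 1: reach A, C, D, E, F.
Found C.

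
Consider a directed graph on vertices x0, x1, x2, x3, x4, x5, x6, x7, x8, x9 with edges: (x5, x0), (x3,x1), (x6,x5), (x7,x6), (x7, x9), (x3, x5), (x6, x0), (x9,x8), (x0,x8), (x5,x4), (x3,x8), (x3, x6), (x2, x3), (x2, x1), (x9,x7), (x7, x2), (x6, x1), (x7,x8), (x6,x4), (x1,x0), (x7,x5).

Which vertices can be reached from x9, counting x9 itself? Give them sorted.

Start at x9.
Its neighbours: x7, x8.
Then their neighbours: x2, x5, x6.
Then next layer: x0, x1, x3, x4.
Every vertex is now reached.

x0, x1, x2, x3, x4, x5, x6, x7, x8, x9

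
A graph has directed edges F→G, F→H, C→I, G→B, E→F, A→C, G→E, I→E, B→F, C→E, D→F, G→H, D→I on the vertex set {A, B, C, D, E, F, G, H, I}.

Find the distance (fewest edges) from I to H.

3

Distance 0: I.
Distance 1: E.
Distance 2: F.
Distance 3: G, H — contains H.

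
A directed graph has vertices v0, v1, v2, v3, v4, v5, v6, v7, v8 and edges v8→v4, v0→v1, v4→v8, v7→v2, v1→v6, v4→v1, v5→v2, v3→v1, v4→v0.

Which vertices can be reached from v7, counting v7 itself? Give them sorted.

v2, v7

Start at v7.
Its neighbours: v2.
Nothing further is reachable.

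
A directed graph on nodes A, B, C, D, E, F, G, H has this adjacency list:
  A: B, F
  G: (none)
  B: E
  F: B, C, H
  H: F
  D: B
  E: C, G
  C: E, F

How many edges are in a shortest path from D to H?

Distance 0: D.
Distance 1: B.
Distance 2: E.
Distance 3: C, G.
Distance 4: F.
Distance 5: H — contains H.

5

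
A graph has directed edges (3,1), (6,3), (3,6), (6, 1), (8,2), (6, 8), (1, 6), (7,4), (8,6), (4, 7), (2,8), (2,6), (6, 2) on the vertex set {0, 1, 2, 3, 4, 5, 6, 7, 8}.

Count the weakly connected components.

From 0: component {0}.
From 1: component {1, 2, 3, 6, 8}.
From 4: component {4, 7}.
From 5: component {5}.
That's 4 components.

4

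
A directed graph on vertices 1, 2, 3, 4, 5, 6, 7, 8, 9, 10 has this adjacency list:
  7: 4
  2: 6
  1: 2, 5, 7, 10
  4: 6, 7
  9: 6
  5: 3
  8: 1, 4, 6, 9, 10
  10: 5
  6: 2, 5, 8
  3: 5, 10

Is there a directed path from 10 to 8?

Explore from 10.
Distance 1: reach 5.
Distance 2: reach 3.
The search from 10 is exhausted; no directed path reaches 8.

No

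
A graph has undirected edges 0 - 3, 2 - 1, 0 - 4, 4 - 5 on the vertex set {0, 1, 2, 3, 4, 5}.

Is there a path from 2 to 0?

Explore from 2.
Distance 1: reach 1.
The search is exhausted without reaching 0; it lies in a different component.

No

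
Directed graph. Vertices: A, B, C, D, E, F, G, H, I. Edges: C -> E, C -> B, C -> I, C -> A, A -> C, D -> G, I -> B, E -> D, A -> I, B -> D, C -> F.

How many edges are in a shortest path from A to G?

4

Distance 0: A.
Distance 1: C, I.
Distance 2: B, E, F.
Distance 3: D.
Distance 4: G — contains G.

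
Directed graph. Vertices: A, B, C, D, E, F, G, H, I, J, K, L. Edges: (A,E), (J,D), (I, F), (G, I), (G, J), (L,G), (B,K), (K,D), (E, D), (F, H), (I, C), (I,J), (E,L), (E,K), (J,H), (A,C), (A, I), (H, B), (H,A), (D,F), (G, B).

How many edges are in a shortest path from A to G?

3

Distance 0: A.
Distance 1: C, E, I.
Distance 2: D, F, J, K, L.
Distance 3: G, H — contains G.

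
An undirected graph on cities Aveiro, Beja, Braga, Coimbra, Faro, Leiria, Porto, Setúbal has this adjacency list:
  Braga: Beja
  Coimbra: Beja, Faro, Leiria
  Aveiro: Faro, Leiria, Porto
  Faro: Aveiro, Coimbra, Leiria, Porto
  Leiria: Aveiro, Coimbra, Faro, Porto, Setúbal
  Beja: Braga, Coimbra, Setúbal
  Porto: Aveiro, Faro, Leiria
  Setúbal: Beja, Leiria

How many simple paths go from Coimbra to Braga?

Coimbra–Beja–Braga
Coimbra–Faro–Aveiro–Leiria–Setúbal–Beja–Braga
Coimbra–Faro–Aveiro–Porto–Leiria–Setúbal–Beja–Braga
Coimbra–Faro–Leiria–Setúbal–Beja–Braga
Coimbra–Faro–Porto–Aveiro–Leiria–Setúbal–Beja–Braga
Coimbra–Faro–Porto–Leiria–Setúbal–Beja–Braga
Coimbra–Leiria–Setúbal–Beja–Braga

7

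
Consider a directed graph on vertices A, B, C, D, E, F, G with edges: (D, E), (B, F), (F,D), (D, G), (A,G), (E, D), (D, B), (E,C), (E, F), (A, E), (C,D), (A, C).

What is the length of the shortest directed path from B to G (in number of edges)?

Distance 0: B.
Distance 1: F.
Distance 2: D.
Distance 3: E, G — contains G.

3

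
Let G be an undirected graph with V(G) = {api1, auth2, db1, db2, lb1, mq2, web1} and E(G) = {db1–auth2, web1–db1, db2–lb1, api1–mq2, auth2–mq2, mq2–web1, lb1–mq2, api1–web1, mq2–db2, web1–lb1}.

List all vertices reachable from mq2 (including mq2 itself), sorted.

Start at mq2.
Its neighbours: api1, auth2, db2, lb1, web1.
Then their neighbours: db1.
Every vertex is now reached.

api1, auth2, db1, db2, lb1, mq2, web1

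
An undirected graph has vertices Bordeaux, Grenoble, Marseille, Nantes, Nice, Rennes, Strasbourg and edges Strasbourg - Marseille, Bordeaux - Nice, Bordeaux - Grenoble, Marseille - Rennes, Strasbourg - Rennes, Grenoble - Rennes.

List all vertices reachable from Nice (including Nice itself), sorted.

Bordeaux, Grenoble, Marseille, Nice, Rennes, Strasbourg

Start at Nice.
Its neighbours: Bordeaux.
Then their neighbours: Grenoble.
Then next layer: Rennes.
Then next layer: Marseille, Strasbourg.
Nothing further is reachable.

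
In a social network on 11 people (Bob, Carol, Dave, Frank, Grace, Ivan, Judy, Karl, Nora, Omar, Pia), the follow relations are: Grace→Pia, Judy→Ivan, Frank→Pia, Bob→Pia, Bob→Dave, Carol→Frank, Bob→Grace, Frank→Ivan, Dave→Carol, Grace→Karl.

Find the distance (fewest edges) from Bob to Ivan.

4

Distance 0: Bob.
Distance 1: Dave, Grace, Pia.
Distance 2: Carol, Karl.
Distance 3: Frank.
Distance 4: Ivan — contains Ivan.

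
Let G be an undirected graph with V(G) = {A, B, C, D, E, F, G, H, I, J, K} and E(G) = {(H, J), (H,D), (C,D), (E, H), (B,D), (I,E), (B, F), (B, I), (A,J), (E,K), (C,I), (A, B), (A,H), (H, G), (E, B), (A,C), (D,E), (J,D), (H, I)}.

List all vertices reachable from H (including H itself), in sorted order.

A, B, C, D, E, F, G, H, I, J, K

Start at H.
Its neighbours: A, D, E, G, I, J.
Then their neighbours: B, C, K.
Then next layer: F.
Every vertex is now reached.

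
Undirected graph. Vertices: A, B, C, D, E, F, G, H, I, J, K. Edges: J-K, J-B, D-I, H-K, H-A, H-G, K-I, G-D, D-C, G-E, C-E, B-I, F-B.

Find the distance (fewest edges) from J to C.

Distance 0: J.
Distance 1: B, K.
Distance 2: F, H, I.
Distance 3: A, D, G.
Distance 4: C, E — contains C.

4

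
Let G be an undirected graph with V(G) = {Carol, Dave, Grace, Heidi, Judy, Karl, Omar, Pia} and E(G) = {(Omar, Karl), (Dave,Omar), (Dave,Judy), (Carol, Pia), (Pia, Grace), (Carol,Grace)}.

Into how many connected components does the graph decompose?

From Carol: component {Carol, Grace, Pia}.
From Dave: component {Dave, Judy, Karl, Omar}.
From Heidi: component {Heidi}.
That's 3 components.

3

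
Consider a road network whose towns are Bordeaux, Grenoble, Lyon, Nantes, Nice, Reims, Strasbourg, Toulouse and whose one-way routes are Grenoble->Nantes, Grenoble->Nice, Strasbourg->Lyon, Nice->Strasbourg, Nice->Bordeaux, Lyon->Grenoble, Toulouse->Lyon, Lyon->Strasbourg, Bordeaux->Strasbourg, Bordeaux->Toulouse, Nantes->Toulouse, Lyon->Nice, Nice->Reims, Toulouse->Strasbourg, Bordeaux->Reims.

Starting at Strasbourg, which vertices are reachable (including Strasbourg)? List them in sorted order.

Start at Strasbourg.
Its neighbours: Lyon.
Then their neighbours: Grenoble, Nice.
Then next layer: Bordeaux, Nantes, Reims.
Then next layer: Toulouse.
Every vertex is now reached.

Bordeaux, Grenoble, Lyon, Nantes, Nice, Reims, Strasbourg, Toulouse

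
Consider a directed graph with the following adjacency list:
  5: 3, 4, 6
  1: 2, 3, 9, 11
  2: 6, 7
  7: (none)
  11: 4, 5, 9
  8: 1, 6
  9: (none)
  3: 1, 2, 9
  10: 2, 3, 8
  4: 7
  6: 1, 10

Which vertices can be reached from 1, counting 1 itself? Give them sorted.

Start at 1.
Its neighbours: 2, 3, 9, 11.
Then their neighbours: 4, 5, 6, 7.
Then next layer: 10.
Then next layer: 8.
Every vertex is now reached.

1, 2, 3, 4, 5, 6, 7, 8, 9, 10, 11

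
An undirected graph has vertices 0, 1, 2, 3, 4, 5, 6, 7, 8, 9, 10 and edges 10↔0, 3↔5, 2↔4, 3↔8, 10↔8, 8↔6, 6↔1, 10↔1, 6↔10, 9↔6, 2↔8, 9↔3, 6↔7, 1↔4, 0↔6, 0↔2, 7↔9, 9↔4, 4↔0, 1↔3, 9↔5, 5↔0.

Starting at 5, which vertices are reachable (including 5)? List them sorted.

Start at 5.
Its neighbours: 0, 3, 9.
Then their neighbours: 1, 2, 4, 6, 7, 8, 10.
Every vertex is now reached.

0, 1, 2, 3, 4, 5, 6, 7, 8, 9, 10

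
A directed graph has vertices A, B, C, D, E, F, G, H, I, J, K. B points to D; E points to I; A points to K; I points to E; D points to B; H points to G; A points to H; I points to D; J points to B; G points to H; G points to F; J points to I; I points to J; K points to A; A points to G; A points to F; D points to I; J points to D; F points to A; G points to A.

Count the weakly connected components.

From A: component {A, F, G, H, K}.
From B: component {B, D, E, I, J}.
From C: component {C}.
That's 3 components.

3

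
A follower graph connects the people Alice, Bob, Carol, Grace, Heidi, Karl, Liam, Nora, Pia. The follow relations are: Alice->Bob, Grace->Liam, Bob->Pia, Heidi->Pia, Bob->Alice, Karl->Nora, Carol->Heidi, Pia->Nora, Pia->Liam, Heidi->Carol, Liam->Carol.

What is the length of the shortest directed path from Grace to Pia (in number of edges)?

Distance 0: Grace.
Distance 1: Liam.
Distance 2: Carol.
Distance 3: Heidi.
Distance 4: Pia — contains Pia.

4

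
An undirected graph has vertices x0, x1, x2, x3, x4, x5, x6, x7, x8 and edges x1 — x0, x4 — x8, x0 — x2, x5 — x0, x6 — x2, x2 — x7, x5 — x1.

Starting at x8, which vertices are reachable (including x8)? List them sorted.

x4, x8

Start at x8.
Its neighbours: x4.
Nothing further is reachable.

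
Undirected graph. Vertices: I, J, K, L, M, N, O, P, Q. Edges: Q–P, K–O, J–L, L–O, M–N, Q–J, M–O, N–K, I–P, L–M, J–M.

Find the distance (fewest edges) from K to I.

6

Distance 0: K.
Distance 1: N, O.
Distance 2: L, M.
Distance 3: J.
Distance 4: Q.
Distance 5: P.
Distance 6: I — contains I.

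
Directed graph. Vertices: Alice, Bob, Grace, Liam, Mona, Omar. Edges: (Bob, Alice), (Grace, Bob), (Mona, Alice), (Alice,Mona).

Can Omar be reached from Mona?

Explore from Mona.
Distance 1: reach Alice.
The search from Mona is exhausted; no directed path reaches Omar.

No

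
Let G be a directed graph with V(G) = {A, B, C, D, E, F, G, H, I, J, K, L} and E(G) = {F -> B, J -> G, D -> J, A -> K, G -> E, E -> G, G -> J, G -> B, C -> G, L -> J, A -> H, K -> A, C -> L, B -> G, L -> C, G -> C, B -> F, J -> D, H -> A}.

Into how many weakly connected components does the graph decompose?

From A: component {A, H, K}.
From B: component {B, C, D, E, F, G, J, L}.
From I: component {I}.
That's 3 components.

3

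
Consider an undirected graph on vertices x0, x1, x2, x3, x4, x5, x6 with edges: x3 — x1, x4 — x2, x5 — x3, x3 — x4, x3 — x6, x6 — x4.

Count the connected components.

From x0: component {x0}.
From x1: component {x1, x2, x3, x4, x5, x6}.
That's 2 components.

2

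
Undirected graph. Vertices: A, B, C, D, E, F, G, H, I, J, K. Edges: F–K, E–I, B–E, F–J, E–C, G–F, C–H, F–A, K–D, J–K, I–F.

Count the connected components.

1

From A: component {A, B, C, D, E, F, G, H, I, J, K}.
That's 1 component.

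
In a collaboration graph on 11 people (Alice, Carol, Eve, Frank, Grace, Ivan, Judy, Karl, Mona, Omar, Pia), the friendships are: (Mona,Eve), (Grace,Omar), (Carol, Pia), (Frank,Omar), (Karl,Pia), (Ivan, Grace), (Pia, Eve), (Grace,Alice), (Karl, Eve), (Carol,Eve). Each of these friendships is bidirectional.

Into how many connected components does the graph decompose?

From Alice: component {Alice, Frank, Grace, Ivan, Omar}.
From Carol: component {Carol, Eve, Karl, Mona, Pia}.
From Judy: component {Judy}.
That's 3 components.

3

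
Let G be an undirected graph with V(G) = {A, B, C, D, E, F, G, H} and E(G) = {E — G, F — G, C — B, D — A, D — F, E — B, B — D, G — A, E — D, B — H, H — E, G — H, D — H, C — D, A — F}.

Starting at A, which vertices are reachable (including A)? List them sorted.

Start at A.
Its neighbours: D, F, G.
Then their neighbours: B, C, E, H.
Every vertex is now reached.

A, B, C, D, E, F, G, H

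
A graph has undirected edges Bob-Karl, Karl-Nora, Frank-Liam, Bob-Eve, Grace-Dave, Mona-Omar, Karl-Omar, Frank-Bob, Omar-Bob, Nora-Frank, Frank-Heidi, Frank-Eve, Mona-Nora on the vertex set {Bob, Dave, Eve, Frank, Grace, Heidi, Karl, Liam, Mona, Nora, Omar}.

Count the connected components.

From Bob: component {Bob, Eve, Frank, Heidi, Karl, Liam, Mona, Nora, Omar}.
From Dave: component {Dave, Grace}.
That's 2 components.

2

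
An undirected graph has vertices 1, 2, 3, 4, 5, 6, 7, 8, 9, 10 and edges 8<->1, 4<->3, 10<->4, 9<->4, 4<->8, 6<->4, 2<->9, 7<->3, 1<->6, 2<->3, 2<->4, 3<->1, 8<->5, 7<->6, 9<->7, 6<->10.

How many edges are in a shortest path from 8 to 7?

Distance 0: 8.
Distance 1: 1, 4, 5.
Distance 2: 2, 3, 6, 9, 10.
Distance 3: 7 — contains 7.

3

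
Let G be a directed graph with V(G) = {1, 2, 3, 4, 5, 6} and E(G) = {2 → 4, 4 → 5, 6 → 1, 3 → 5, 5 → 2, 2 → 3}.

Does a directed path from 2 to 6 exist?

No

Explore from 2.
Distance 1: reach 3, 4.
Distance 2: reach 5.
The search from 2 is exhausted; no directed path reaches 6.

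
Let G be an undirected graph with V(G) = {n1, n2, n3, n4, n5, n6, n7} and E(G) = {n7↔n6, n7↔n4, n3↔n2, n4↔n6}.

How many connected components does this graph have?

From n1: component {n1}.
From n2: component {n2, n3}.
From n4: component {n4, n6, n7}.
From n5: component {n5}.
That's 4 components.

4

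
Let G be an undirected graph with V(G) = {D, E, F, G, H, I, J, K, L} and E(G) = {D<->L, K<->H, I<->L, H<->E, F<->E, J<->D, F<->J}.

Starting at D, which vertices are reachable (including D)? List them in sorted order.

D, E, F, H, I, J, K, L

Start at D.
Its neighbours: J, L.
Then their neighbours: F, I.
Then next layer: E.
Then next layer: H.
Then next layer: K.
Nothing further is reachable.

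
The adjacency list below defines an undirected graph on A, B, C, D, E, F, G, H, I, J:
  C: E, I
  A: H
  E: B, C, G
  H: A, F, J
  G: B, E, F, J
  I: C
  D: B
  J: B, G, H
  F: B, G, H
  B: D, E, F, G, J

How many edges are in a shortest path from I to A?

6

Distance 0: I.
Distance 1: C.
Distance 2: E.
Distance 3: B, G.
Distance 4: D, F, J.
Distance 5: H.
Distance 6: A — contains A.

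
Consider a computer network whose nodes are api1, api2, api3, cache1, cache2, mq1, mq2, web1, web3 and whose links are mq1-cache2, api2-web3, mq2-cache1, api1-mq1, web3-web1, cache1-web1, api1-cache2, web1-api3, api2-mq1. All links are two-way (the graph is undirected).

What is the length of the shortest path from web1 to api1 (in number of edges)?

Distance 0: web1.
Distance 1: api3, cache1, web3.
Distance 2: api2, mq2.
Distance 3: mq1.
Distance 4: api1, cache2 — contains api1.

4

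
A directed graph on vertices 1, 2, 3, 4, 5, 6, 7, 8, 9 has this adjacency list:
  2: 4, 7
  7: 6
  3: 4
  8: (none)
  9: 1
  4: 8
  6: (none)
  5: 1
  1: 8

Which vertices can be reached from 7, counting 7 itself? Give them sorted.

Start at 7.
Its neighbours: 6.
Nothing further is reachable.

6, 7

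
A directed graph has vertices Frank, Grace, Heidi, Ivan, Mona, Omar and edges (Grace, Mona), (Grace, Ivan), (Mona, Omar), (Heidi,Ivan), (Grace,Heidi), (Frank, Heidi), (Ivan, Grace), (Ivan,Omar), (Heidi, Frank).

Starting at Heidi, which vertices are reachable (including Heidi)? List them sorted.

Frank, Grace, Heidi, Ivan, Mona, Omar

Start at Heidi.
Its neighbours: Frank, Ivan.
Then their neighbours: Grace, Omar.
Then next layer: Mona.
Every vertex is now reached.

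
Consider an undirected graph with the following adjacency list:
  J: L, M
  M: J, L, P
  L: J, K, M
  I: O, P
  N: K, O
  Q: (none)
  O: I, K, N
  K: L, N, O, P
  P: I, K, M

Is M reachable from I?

Yes

Explore from I.
Distance 1: reach O, P.
Distance 2: reach K, M, N.
Found M.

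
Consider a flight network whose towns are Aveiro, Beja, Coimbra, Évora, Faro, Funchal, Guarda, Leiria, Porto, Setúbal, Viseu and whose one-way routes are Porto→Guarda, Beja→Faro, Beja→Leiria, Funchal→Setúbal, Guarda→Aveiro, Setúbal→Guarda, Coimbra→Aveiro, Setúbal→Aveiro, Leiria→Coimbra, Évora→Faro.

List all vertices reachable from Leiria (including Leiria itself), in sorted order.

Start at Leiria.
Its neighbours: Coimbra.
Then their neighbours: Aveiro.
Nothing further is reachable.

Aveiro, Coimbra, Leiria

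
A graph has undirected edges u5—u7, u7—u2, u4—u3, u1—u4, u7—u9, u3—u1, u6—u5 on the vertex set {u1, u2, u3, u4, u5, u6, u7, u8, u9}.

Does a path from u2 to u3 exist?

No

Explore from u2.
Distance 1: reach u7.
Distance 2: reach u5, u9.
Distance 3: reach u6.
The search is exhausted without reaching u3; it lies in a different component.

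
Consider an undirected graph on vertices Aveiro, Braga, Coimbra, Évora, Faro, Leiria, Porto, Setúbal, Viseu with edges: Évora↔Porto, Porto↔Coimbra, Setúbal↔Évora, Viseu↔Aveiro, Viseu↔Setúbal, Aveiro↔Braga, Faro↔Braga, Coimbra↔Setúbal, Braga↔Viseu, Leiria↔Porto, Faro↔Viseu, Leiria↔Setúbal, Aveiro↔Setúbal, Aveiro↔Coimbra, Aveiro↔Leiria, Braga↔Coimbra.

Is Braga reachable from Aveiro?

Explore from Aveiro.
Distance 1: reach Braga, Coimbra, Leiria, Setúbal, Viseu.
Found Braga.

Yes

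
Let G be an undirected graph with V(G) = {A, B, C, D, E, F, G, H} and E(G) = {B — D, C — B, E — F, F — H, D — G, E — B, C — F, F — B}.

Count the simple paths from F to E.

F–B–E
F–C–B–E
F–E

3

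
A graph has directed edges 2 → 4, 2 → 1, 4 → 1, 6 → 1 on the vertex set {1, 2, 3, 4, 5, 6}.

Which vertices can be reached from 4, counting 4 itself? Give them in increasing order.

Start at 4.
Its neighbours: 1.
Nothing further is reachable.

1, 4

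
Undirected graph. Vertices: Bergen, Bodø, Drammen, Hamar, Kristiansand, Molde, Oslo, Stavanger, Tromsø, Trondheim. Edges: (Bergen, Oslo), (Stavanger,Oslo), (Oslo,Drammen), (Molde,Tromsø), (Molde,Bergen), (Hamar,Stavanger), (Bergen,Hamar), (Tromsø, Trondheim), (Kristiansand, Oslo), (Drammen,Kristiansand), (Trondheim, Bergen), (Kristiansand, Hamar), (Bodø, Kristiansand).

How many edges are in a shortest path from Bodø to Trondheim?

4

Distance 0: Bodø.
Distance 1: Kristiansand.
Distance 2: Drammen, Hamar, Oslo.
Distance 3: Bergen, Stavanger.
Distance 4: Molde, Trondheim — contains Trondheim.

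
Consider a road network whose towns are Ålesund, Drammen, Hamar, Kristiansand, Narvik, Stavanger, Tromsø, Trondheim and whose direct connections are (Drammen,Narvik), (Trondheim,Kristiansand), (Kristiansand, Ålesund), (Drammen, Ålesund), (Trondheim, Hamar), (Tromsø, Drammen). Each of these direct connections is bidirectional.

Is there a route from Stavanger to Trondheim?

No

Stavanger has no edges, so nothing is reachable from it.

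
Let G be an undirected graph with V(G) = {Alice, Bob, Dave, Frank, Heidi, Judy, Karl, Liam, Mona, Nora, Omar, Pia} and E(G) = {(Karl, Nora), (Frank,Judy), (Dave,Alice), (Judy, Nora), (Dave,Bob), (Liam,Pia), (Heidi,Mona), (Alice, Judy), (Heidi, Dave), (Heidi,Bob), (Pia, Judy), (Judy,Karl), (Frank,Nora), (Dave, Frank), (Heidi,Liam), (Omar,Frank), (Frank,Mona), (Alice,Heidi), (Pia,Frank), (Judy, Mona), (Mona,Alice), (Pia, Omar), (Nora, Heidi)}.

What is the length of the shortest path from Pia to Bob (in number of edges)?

Distance 0: Pia.
Distance 1: Frank, Judy, Liam, Omar.
Distance 2: Alice, Dave, Heidi, Karl, Mona, Nora.
Distance 3: Bob — contains Bob.

3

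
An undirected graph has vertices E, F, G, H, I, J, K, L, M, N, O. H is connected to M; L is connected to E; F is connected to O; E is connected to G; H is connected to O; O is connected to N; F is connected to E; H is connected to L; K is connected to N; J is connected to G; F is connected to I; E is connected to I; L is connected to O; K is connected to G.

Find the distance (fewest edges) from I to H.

Distance 0: I.
Distance 1: E, F.
Distance 2: G, L, O.
Distance 3: H, J, K, N — contains H.

3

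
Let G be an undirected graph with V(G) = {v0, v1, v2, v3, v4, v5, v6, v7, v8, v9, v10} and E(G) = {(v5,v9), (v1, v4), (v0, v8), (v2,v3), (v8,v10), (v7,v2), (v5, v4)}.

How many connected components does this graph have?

From v0: component {v0, v8, v10}.
From v1: component {v1, v4, v5, v9}.
From v2: component {v2, v3, v7}.
From v6: component {v6}.
That's 4 components.

4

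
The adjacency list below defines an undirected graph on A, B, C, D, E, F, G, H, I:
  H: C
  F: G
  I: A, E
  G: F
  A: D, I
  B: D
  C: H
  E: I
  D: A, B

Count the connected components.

From A: component {A, B, D, E, I}.
From C: component {C, H}.
From F: component {F, G}.
That's 3 components.

3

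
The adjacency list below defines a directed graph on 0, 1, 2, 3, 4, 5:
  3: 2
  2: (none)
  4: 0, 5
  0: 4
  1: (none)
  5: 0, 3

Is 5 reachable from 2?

No

2 has no outgoing edges, so nothing is reachable from it.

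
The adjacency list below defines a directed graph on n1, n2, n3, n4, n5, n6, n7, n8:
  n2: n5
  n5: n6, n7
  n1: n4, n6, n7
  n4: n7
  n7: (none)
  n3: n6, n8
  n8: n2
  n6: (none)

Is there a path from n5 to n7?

Explore from n5.
Distance 1: reach n6, n7.
Found n7.

Yes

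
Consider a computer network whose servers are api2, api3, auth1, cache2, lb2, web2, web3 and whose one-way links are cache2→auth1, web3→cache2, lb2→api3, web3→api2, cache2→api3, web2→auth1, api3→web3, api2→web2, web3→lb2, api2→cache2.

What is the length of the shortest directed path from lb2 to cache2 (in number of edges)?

3

Distance 0: lb2.
Distance 1: api3.
Distance 2: web3.
Distance 3: api2, cache2 — contains cache2.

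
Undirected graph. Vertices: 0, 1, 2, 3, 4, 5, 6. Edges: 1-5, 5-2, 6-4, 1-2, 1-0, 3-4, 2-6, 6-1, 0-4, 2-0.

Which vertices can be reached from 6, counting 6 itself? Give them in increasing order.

Start at 6.
Its neighbours: 1, 2, 4.
Then their neighbours: 0, 3, 5.
Every vertex is now reached.

0, 1, 2, 3, 4, 5, 6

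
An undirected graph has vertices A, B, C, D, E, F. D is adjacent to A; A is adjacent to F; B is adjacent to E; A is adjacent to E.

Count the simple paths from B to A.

B–E–A

1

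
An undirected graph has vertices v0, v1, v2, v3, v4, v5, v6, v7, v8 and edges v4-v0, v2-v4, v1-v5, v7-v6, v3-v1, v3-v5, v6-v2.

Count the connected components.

3

From v0: component {v0, v2, v4, v6, v7}.
From v1: component {v1, v3, v5}.
From v8: component {v8}.
That's 3 components.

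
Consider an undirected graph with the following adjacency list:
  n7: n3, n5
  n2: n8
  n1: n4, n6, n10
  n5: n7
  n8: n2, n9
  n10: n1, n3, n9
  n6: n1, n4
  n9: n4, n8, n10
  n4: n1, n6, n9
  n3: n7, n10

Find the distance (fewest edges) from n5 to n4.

5

Distance 0: n5.
Distance 1: n7.
Distance 2: n3.
Distance 3: n10.
Distance 4: n1, n9.
Distance 5: n4, n6, n8 — contains n4.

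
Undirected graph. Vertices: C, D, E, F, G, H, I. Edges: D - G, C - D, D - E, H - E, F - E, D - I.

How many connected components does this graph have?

From C: component {C, D, E, F, G, H, I}.
That's 1 component.

1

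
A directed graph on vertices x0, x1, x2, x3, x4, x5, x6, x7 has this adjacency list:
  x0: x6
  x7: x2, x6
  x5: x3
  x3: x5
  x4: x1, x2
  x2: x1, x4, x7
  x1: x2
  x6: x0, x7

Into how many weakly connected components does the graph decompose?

From x0: component {x0, x1, x2, x4, x6, x7}.
From x3: component {x3, x5}.
That's 2 components.

2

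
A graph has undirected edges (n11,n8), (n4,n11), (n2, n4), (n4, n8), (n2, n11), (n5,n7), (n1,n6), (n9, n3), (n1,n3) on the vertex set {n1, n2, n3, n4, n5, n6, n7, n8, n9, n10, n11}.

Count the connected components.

4

From n1: component {n1, n3, n6, n9}.
From n2: component {n2, n4, n8, n11}.
From n5: component {n5, n7}.
From n10: component {n10}.
That's 4 components.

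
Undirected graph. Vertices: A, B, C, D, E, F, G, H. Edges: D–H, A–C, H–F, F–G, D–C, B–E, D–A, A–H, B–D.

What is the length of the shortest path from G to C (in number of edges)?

Distance 0: G.
Distance 1: F.
Distance 2: H.
Distance 3: A, D.
Distance 4: B, C — contains C.

4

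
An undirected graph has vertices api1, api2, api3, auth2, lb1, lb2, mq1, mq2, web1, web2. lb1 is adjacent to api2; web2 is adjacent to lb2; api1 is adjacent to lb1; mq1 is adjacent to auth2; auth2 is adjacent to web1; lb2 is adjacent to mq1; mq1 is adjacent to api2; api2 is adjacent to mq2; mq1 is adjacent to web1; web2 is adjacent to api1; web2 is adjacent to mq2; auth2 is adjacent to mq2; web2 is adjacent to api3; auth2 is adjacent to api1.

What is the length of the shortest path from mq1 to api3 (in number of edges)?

3

Distance 0: mq1.
Distance 1: api2, auth2, lb2, web1.
Distance 2: api1, lb1, mq2, web2.
Distance 3: api3 — contains api3.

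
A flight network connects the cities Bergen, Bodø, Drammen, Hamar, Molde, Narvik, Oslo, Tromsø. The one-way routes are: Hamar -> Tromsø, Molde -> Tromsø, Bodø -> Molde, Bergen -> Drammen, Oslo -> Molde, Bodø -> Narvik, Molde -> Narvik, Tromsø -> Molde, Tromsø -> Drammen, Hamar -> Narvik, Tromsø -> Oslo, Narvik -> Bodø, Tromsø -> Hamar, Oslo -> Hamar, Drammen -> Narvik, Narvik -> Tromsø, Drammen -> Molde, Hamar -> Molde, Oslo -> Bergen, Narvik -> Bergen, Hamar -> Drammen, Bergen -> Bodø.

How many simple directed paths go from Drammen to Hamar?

10

Drammen→Molde→Narvik→Tromsø→Hamar
Drammen→Molde→Narvik→Tromsø→Oslo→Hamar
Drammen→Molde→Tromsø→Hamar
Drammen→Molde→Tromsø→Oslo→Hamar
Drammen→Narvik→Bergen→Bodø→Molde→Tromsø→Hamar
Drammen→Narvik→Bergen→Bodø→Molde→Tromsø→Oslo→Hamar
Drammen→Narvik→Bodø→Molde→Tromsø→Hamar
Drammen→Narvik→Bodø→Molde→Tromsø→Oslo→Hamar
Drammen→Narvik→Tromsø→Hamar
Drammen→Narvik→Tromsø→Oslo→Hamar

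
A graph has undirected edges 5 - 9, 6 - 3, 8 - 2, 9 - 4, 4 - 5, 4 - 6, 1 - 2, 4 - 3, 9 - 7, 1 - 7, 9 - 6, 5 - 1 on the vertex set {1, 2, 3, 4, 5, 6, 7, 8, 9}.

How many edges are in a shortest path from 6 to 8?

Distance 0: 6.
Distance 1: 3, 4, 9.
Distance 2: 5, 7.
Distance 3: 1.
Distance 4: 2.
Distance 5: 8 — contains 8.

5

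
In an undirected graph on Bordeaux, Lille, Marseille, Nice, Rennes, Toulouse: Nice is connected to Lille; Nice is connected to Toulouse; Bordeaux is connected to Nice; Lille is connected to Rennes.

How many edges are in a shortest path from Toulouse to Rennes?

Distance 0: Toulouse.
Distance 1: Nice.
Distance 2: Bordeaux, Lille.
Distance 3: Rennes — contains Rennes.

3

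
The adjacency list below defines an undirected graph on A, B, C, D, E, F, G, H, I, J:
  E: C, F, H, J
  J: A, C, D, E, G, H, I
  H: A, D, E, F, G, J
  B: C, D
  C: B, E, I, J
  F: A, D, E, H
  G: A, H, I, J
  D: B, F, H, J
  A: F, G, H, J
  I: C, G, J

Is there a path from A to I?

Explore from A.
Distance 1: reach F, G, H, J.
Distance 2: reach C, D, E, I.
Found I.

Yes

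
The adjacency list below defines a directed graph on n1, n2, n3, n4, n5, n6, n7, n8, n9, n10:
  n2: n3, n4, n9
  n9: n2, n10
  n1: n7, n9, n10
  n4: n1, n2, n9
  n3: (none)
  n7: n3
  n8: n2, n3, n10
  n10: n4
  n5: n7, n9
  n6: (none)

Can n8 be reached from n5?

Explore from n5.
Distance 1: reach n7, n9.
Distance 2: reach n2, n3, n10.
Distance 3: reach n4.
Distance 4: reach n1.
The search from n5 is exhausted; no directed path reaches n8.

No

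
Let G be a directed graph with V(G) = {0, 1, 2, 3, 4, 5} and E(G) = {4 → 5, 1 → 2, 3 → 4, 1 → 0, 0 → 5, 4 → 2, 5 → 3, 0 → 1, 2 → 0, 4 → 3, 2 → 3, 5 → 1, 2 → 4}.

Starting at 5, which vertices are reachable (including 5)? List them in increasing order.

0, 1, 2, 3, 4, 5

Start at 5.
Its neighbours: 1, 3.
Then their neighbours: 0, 2, 4.
Every vertex is now reached.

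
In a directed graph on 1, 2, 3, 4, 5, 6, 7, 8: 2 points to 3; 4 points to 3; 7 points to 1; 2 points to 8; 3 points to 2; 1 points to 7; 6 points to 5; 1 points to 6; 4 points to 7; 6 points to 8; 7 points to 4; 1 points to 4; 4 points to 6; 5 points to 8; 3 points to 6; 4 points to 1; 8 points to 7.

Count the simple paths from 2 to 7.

3

2→3→6→5→8→7
2→3→6→8→7
2→8→7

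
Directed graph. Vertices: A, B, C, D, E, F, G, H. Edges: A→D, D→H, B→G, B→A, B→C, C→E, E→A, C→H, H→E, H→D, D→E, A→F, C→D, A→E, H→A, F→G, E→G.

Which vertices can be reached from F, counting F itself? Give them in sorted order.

Start at F.
Its neighbours: G.
Nothing further is reachable.

F, G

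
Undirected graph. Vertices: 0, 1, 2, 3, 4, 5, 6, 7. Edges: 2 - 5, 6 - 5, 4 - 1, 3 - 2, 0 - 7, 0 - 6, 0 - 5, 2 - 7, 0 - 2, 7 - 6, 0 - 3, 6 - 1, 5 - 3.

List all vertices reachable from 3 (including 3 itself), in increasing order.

Start at 3.
Its neighbours: 0, 2, 5.
Then their neighbours: 6, 7.
Then next layer: 1.
Then next layer: 4.
Every vertex is now reached.

0, 1, 2, 3, 4, 5, 6, 7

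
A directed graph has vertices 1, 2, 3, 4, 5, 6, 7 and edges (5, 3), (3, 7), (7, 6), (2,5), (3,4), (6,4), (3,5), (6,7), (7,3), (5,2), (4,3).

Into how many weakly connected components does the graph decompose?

From 1: component {1}.
From 2: component {2, 3, 4, 5, 6, 7}.
That's 2 components.

2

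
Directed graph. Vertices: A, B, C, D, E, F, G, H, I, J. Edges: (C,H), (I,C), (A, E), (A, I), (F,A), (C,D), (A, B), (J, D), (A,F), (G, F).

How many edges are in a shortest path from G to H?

5

Distance 0: G.
Distance 1: F.
Distance 2: A.
Distance 3: B, E, I.
Distance 4: C.
Distance 5: D, H — contains H.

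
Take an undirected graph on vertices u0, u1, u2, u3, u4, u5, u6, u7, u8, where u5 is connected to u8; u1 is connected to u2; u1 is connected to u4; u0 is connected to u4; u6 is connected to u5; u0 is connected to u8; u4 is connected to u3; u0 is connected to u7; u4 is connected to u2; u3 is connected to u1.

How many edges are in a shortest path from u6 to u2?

Distance 0: u6.
Distance 1: u5.
Distance 2: u8.
Distance 3: u0.
Distance 4: u4, u7.
Distance 5: u1, u2, u3 — contains u2.

5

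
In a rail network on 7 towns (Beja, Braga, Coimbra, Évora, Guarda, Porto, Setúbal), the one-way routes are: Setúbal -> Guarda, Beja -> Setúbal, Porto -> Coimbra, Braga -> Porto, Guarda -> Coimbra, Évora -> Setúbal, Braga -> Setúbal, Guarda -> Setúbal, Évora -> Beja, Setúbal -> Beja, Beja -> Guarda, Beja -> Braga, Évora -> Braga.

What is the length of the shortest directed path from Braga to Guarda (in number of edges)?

2

Distance 0: Braga.
Distance 1: Porto, Setúbal.
Distance 2: Beja, Coimbra, Guarda — contains Guarda.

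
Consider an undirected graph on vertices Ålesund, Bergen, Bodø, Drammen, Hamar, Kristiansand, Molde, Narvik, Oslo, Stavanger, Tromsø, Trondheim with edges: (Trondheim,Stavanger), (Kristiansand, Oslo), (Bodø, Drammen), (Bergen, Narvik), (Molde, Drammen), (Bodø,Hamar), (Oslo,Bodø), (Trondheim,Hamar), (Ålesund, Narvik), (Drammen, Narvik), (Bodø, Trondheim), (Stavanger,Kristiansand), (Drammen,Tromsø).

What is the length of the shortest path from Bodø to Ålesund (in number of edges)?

Distance 0: Bodø.
Distance 1: Drammen, Hamar, Oslo, Trondheim.
Distance 2: Kristiansand, Molde, Narvik, Stavanger, Tromsø.
Distance 3: Ålesund, Bergen — contains Ålesund.

3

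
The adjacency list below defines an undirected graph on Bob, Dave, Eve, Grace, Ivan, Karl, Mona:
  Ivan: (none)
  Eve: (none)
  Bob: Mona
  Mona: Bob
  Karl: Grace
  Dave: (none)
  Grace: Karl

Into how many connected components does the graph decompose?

From Bob: component {Bob, Mona}.
From Dave: component {Dave}.
From Eve: component {Eve}.
From Grace: component {Grace, Karl}.
From Ivan: component {Ivan}.
That's 5 components.

5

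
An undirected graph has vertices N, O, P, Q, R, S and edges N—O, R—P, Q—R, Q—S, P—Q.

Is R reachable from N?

Explore from N.
Distance 1: reach O.
The search is exhausted without reaching R; it lies in a different component.

No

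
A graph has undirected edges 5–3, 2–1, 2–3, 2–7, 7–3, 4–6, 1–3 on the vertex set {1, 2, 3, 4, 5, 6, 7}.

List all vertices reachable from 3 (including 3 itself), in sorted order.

Start at 3.
Its neighbours: 1, 2, 5, 7.
Nothing further is reachable.

1, 2, 3, 5, 7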